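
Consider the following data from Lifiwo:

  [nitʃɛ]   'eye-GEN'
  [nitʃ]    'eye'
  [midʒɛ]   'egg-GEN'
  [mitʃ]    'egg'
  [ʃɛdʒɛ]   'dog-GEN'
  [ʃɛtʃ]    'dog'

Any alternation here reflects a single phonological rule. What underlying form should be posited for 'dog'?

The stem for 'dog' ends in [dʒ] in [ʃɛdʒɛ] but [tʃ] in [ʃɛtʃ].
If /tʃ/ were underlying and a rule turned it into [dʒ] before the GEN suffix, 'eye' would also alternate; but it has [tʃ] in both [nitʃɛ] and [nitʃ].
So /dʒ/ is underlying, and a rule of word-final obstruent devoicing — voiced obstruents become voiceless word-finally — gives [tʃ].
So 'dog' = /ʃɛdʒ/.

/ʃɛdʒ/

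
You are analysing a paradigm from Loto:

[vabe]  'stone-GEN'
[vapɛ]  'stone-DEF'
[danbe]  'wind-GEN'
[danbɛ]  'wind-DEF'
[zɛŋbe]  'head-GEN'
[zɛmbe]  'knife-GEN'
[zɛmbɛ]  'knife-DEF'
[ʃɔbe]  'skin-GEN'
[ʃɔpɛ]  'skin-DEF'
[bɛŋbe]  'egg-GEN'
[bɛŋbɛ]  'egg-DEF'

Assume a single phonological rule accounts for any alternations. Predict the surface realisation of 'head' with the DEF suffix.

The DEF suffix surfaces as [-bɛ] and [-pɛ], depending on the final segment of the stem.
By contrast the GEN suffix keeps its initial [b] throughout — that segment must be underlying.
So the underlying form is /-pɛ/, and voiceless stops become voiced after a nasal.
After 'head', which ends in a nasal, the suffix surfaces as [-bɛ], giving [zɛŋbɛ].

[zɛŋbɛ]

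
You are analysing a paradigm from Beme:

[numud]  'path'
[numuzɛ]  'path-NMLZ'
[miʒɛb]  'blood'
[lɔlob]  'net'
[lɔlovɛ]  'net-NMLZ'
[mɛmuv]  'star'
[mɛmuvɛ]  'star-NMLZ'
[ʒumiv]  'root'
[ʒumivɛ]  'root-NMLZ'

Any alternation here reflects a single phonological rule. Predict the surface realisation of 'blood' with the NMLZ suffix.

[miʒɛvɛ]

The root 'net' surfaces as [lɔlob] and [lɔlovɛ], with a stem-final [b] ~ [v] alternation.
But 'root' keeps [v] in both environments ([ʒumiv], [ʒumivɛ]), so there is no rule changing /v/ to [b] in isolation.
The alternation reflects intervocalic spirantization: voiced stops become fricatives between vowels. /b/ is underlying.
The one attested form of 'blood', [miʒɛb], shows underlying /miʒɛb/. Applying the same rule between vowels gives [miʒɛvɛ].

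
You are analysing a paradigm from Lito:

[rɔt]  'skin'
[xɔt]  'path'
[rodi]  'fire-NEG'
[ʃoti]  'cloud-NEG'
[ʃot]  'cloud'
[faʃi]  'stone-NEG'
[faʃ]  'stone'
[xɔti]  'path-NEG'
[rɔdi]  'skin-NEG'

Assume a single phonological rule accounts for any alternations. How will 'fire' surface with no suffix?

The stem for 'skin' ends in [t] in [rɔt] but [d] in [rɔdi].
The stem 'path' ([xɔt], [xɔti]) shows [t] unchanged in both environments, so [t] cannot be basic with [d] derived before the NEG suffix.
So /d/ is underlying, and a rule of word-final obstruent devoicing — voiced obstruents become voiceless word-finally — gives [t].
The one attested form of 'fire', [rodi], shows underlying /rod/. Applying the same rule word-finally gives [rot].

[rot]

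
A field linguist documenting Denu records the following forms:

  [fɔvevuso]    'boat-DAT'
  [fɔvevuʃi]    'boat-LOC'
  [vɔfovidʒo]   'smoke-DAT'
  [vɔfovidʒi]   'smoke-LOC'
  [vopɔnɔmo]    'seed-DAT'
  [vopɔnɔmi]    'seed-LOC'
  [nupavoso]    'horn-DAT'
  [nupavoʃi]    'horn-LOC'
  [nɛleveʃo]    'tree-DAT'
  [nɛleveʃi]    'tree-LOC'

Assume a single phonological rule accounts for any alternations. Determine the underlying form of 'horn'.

The stem for 'horn' ends in [s] in [nupavoso] but [ʃ] in [nupavoʃi].
The stem 'tree' ([nɛleveʃo], [nɛleveʃi]) shows [ʃ] unchanged in both environments, so [ʃ] cannot be basic with [s] derived before the DAT suffix.
The underlying segment must be /s/; /s/ becomes palato-alveolar [ʃ] before a front vowel, yielding [ʃ] there.

/nupavos/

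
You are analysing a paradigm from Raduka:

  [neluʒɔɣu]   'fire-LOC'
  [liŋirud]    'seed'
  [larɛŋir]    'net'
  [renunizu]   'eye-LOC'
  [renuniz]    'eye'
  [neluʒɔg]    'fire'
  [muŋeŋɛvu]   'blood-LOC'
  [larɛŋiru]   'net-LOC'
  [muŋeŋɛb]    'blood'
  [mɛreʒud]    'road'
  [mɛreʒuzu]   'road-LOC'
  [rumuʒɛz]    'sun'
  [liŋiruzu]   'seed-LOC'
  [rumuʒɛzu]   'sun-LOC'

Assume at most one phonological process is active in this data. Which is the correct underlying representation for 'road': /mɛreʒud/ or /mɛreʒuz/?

/mɛreʒud/

In [mɛreʒuzu] and [mɛreʒud] the final segment of 'road' alternates: [z] ~ [d].
Compare 'sun', with invariant [z] in [rumuʒɛzu] and [rumuʒɛz]: an analysis with underlying /z/ and a rule producing [d] in isolation would wrongly predict alternation here too.
The underlying segment must be /d/; voiced stops become fricatives between vowels, yielding [z] there.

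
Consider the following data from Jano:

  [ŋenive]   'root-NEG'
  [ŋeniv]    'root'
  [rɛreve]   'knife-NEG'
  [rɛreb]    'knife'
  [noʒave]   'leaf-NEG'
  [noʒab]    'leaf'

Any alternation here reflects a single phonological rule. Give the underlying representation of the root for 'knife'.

/rɛreb/

'knife' shows [v] ~ [b] at the end of the stem ([rɛreve] vs [rɛreb]).
But 'root' keeps [v] in both environments ([ŋenive], [ŋeniv]), so there is no rule changing /v/ to [b] in isolation.
So /b/ is underlying, and a rule of intervocalic spirantization — voiced stops become fricatives between vowels — gives [v].
The underlying form of 'knife' is therefore /rɛreb/.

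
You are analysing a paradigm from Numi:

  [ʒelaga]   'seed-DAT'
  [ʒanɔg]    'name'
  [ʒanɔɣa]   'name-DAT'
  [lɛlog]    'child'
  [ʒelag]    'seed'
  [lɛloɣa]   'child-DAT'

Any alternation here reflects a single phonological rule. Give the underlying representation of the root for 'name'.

The stem for 'name' ends in [g] in [ʒanɔg] but [ɣ] in [ʒanɔɣa].
But 'seed' keeps [g] in both environments ([ʒelag], [ʒelaga]), so there is no rule changing /g/ to [ɣ] before the DAT suffix.
Therefore /ɣ/ is basic and [g] is derived by word-final hardening (voiced fricatives become stops word-finally).

/ʒanɔɣ/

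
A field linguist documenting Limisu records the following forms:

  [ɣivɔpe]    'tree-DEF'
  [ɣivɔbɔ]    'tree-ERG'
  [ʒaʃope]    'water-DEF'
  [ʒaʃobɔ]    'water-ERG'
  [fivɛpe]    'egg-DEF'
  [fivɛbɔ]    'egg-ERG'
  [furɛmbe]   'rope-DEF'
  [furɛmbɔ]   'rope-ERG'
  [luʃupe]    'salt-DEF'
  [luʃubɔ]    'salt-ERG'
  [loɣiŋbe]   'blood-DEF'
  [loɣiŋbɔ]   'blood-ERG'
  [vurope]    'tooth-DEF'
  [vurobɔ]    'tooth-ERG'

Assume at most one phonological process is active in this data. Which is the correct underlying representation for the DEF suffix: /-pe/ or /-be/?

The DEF suffix surfaces as [-be] and [-pe], depending on the final segment of the stem.
By contrast the ERG suffix keeps its initial [b] throughout — that segment must be underlying.
The DEF suffix is therefore /-pe/ underlyingly, with post-nasal voicing: voiceless stops become voiced after a nasal.

/-pe/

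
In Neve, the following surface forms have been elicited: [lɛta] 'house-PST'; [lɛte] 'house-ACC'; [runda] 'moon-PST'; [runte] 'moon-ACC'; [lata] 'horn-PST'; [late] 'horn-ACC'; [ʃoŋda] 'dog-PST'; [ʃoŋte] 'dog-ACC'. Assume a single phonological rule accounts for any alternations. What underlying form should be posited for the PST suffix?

/-da/

The PST morpheme has two allomorphs, [-da] and [-ta].
By contrast the ACC suffix keeps its initial [t] throughout — that segment must be underlying.
The PST suffix is therefore /-da/ underlyingly, with post-vocalic devoicing: voiced stops become voiceless after a vowel.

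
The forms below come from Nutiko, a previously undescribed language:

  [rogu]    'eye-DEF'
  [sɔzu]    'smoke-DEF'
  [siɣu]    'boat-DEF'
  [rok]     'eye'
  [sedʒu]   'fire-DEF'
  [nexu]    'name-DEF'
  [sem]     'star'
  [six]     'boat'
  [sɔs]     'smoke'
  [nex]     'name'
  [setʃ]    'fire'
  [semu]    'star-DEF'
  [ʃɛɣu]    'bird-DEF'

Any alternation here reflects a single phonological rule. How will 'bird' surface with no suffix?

[ʃɛx]

In [siɣu] and [six] the final segment of 'boat' alternates: [ɣ] ~ [x].
If /x/ were underlying and a rule turned it into [ɣ] before the DEF suffix, 'name' would also alternate; but it has [x] in both [nexu] and [nex].
The alternation reflects word-final obstruent devoicing: voiced obstruents become voiceless word-finally. /ɣ/ is underlying.
The one attested form of 'bird', [ʃɛɣu], shows underlying /ʃɛɣ/. Applying the same rule word-finally gives [ʃɛx].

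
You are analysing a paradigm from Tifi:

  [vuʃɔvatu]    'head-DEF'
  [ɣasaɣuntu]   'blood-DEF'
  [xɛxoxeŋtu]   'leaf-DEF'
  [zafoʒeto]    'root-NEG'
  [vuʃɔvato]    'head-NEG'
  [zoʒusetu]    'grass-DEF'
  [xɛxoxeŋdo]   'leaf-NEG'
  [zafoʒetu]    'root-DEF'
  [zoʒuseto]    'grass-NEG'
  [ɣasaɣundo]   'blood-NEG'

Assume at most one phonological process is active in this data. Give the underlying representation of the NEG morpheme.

/-do/

The NEG suffix surfaces as [-do] and [-to], depending on the final segment of the stem.
The DEF suffix, which begins with [t], is invariant after every stem; so [t] is not altered by any rule here.
The NEG suffix is therefore /-do/ underlyingly, with post-vocalic devoicing: voiced stops become voiceless after a vowel.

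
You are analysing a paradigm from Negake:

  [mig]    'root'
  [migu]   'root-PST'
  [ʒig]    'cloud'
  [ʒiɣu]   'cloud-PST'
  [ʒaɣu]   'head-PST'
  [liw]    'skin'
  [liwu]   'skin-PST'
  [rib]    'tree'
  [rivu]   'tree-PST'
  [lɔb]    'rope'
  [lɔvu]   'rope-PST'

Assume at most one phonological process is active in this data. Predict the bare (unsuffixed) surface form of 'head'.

In [ʒig] and [ʒiɣu] the final segment of 'cloud' alternates: [g] ~ [ɣ].
The stem 'root' ([mig], [migu]) shows [g] unchanged in both environments, so [g] cannot be basic with [ɣ] derived before the PST suffix.
The underlying segment must be /ɣ/; voiced fricatives become stops word-finally, yielding [g] there.
The one attested form of 'head', [ʒaɣu], shows underlying /ʒaɣ/. Applying the same rule word-finally gives [ʒag].

[ʒag]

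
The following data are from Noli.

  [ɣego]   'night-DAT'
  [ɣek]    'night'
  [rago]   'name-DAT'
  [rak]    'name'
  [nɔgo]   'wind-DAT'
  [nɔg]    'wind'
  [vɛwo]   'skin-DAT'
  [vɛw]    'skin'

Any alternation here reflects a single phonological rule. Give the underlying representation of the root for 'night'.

/ɣek/

The stem for 'night' ends in [g] in [ɣego] but [k] in [ɣek].
The stem 'wind' ([nɔgo], [nɔg]) shows [g] unchanged in both environments, so [g] cannot be basic with [k] derived in isolation.
The underlying segment must be /k/; voiceless stops become voiced between vowels, yielding [g] there.
The underlying form of 'night' is therefore /ɣek/.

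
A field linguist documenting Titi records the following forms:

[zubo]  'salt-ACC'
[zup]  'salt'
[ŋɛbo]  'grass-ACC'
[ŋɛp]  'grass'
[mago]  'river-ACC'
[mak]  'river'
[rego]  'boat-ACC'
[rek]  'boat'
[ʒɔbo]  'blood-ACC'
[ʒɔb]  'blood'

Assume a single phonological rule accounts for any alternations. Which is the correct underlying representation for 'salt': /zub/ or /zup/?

The stem for 'salt' ends in [b] in [zubo] but [p] in [zup].
But 'blood' keeps [b] in both environments ([ʒɔbo], [ʒɔb]), so there is no rule changing /b/ to [p] in isolation.
Therefore /p/ is basic and [b] is derived by intervocalic voicing (voiceless stops become voiced between vowels).

/zup/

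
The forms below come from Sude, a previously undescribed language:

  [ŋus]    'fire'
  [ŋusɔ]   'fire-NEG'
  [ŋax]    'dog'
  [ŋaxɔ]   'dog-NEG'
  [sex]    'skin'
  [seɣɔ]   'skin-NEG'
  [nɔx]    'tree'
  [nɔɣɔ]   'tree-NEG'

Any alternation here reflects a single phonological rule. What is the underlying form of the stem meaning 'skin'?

/seɣ/

The stem for 'skin' ends in [x] in [sex] but [ɣ] in [seɣɔ].
The stem 'dog' ([ŋax], [ŋaxɔ]) shows [x] unchanged in both environments, so [x] cannot be basic with [ɣ] derived before the NEG suffix.
So /ɣ/ is underlying, and a rule of word-final obstruent devoicing — voiced obstruents become voiceless word-finally — gives [x].
Hence 'skin' is /seɣ/ underlyingly.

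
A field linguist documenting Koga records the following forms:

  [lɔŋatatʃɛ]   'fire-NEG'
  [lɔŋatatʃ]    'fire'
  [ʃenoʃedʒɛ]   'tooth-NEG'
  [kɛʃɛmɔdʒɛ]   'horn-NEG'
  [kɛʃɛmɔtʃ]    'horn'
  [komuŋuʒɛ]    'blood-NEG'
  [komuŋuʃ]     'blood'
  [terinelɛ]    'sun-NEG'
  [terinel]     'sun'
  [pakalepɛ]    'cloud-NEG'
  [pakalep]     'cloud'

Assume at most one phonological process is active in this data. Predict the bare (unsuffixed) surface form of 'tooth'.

[ʃenoʃetʃ]

'horn' shows [dʒ] ~ [tʃ] at the end of the stem ([kɛʃɛmɔdʒɛ] vs [kɛʃɛmɔtʃ]).
But 'fire' keeps [tʃ] in both environments ([lɔŋatatʃɛ], [lɔŋatatʃ]), so there is no rule changing /tʃ/ to [dʒ] before the NEG suffix.
So /dʒ/ is underlying, and a rule of word-final obstruent devoicing — voiced obstruents become voiceless word-finally — gives [tʃ].
The one attested form of 'tooth', [ʃenoʃedʒɛ], shows underlying /ʃenoʃedʒ/. Applying the same rule word-finally gives [ʃenoʃetʃ].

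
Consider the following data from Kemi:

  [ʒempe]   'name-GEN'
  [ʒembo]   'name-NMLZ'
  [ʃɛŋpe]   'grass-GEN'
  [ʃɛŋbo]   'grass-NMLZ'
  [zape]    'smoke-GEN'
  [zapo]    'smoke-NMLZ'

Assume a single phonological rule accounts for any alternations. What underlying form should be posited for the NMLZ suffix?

/-bo/

The NMLZ morpheme has two allomorphs, [-bo] and [-po].
By contrast the GEN suffix keeps its initial [p] throughout — that segment must be underlying.
The NMLZ suffix is therefore /-bo/ underlyingly, with post-vocalic devoicing: voiced stops become voiceless after a vowel.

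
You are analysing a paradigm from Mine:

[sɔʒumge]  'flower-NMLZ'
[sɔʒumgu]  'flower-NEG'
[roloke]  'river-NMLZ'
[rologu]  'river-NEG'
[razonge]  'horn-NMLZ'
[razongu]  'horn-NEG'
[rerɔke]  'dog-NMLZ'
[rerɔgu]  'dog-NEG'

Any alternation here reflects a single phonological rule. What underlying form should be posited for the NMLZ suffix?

/-ke/

The NMLZ morpheme has two allomorphs, [-ge] and [-ke].
The NEG suffix, which begins with [g], is invariant after every stem; so [g] is not altered by any rule here.
The NMLZ suffix is therefore /-ke/ underlyingly, with post-nasal voicing: voiceless stops become voiced after a nasal.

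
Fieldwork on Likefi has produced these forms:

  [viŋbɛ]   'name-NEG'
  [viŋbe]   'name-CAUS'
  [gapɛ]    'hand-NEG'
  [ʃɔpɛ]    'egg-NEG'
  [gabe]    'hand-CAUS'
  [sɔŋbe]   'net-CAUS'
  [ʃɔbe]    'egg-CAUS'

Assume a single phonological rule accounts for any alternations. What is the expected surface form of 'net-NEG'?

The NEG suffix surfaces as [-bɛ] and [-pɛ], depending on the final segment of the stem.
The CAUS suffix, which begins with [b], is invariant after every stem; so [b] is not altered by any rule here.
So the underlying form is /-pɛ/, and voiceless stops become voiced after a nasal.
After 'net', which ends in a nasal, the suffix surfaces as [-bɛ], giving [sɔŋbɛ].

[sɔŋbɛ]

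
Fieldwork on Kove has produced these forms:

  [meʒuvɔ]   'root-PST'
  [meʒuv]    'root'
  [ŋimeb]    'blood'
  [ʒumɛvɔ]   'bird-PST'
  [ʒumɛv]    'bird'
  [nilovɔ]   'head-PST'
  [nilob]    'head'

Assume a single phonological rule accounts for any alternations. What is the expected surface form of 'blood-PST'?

'head' shows [v] ~ [b] at the end of the stem ([nilovɔ] vs [nilob]).
Compare 'root', with invariant [v] in [meʒuvɔ] and [meʒuv]: an analysis with underlying /v/ and a rule producing [b] in isolation would wrongly predict alternation here too.
Therefore /b/ is basic and [v] is derived by intervocalic spirantization (voiced stops become fricatives between vowels).
The one attested form of 'blood', [ŋimeb], shows underlying /ŋimeb/. Applying the same rule between vowels gives [ŋimevɔ].

[ŋimevɔ]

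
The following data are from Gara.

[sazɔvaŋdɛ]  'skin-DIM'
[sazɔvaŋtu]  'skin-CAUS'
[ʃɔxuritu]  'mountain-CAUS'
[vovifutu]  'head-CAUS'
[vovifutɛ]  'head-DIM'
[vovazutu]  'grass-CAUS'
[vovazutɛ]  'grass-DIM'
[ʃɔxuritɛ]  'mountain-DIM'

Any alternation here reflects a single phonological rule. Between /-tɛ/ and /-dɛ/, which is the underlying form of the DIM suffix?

The DIM suffix surfaces as [-dɛ] and [-tɛ], depending on the final segment of the stem.
By contrast the CAUS suffix keeps its initial [t] throughout — that segment must be underlying.
The DIM suffix is therefore /-dɛ/ underlyingly, with post-vocalic devoicing: voiced stops become voiceless after a vowel.

/-dɛ/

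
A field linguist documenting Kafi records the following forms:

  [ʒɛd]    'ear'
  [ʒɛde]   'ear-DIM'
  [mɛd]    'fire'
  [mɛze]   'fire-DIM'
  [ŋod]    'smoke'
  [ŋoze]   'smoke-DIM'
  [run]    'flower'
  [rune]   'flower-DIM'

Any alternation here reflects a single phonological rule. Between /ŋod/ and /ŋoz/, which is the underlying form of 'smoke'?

/ŋoz/

The stem for 'smoke' ends in [d] in [ŋod] but [z] in [ŋoze].
The stem 'ear' ([ʒɛd], [ʒɛde]) shows [d] unchanged in both environments, so [d] cannot be basic with [z] derived before the DIM suffix.
The underlying segment must be /z/; voiced fricatives become stops word-finally, yielding [d] there.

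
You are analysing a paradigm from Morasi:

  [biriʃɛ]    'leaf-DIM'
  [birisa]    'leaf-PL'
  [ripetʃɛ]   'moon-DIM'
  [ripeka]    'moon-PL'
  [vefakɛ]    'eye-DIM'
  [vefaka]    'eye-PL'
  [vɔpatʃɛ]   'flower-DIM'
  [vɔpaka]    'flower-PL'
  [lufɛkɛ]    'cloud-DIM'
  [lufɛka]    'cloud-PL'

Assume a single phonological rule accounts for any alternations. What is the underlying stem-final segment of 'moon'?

/tʃ/

In [ripetʃɛ] and [ripeka] the final segment of 'moon' alternates: [tʃ] ~ [k].
If /k/ were underlying and a rule turned it into [tʃ] before the DIM suffix, 'eye' would also alternate; but it has [k] in both [vefakɛ] and [vefaka].
The underlying segment must be /tʃ/; palato-alveolar /tʃ/ and /ʃ/ become [k] and [s] when no front vowel follows, yielding [k] there.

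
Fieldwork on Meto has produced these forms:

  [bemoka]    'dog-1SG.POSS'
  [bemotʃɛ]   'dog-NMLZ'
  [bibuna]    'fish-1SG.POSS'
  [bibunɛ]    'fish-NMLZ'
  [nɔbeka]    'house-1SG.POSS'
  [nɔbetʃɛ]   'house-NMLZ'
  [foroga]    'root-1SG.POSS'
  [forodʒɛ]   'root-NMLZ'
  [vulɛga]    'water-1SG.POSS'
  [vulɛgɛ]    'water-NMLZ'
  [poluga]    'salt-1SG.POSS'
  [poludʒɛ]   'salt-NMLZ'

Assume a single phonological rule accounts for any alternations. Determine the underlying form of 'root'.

/forodʒ/

In [foroga] and [forodʒɛ] the final segment of 'root' alternates: [g] ~ [dʒ].
Compare 'water', with invariant [g] in [vulɛga] and [vulɛgɛ]: an analysis with underlying /g/ and a rule producing [dʒ] before the NMLZ suffix would wrongly predict alternation here too.
Therefore /dʒ/ is basic and [g] is derived by depalatalization (palato-alveolar /tʃ/ and /dʒ/ become [k] and [g] when no front vowel follows).
The underlying form of 'root' is therefore /forodʒ/.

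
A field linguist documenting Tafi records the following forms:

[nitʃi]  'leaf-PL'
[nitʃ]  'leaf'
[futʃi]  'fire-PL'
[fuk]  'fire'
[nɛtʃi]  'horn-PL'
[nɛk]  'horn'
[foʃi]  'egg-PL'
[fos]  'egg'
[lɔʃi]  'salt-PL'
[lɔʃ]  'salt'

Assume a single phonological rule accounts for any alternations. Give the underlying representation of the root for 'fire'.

The root 'fire' surfaces as [futʃi] and [fuk], with a stem-final [tʃ] ~ [k] alternation.
The stem 'leaf' ([nitʃi], [nitʃ]) shows [tʃ] unchanged in both environments, so [tʃ] cannot be basic with [k] derived in isolation.
So /k/ is underlying, and a rule of palatalization before a front vowel — /k/ and /s/ become palato-alveolar [tʃ] and [ʃ] before a front vowel — gives [tʃ].

/fuk/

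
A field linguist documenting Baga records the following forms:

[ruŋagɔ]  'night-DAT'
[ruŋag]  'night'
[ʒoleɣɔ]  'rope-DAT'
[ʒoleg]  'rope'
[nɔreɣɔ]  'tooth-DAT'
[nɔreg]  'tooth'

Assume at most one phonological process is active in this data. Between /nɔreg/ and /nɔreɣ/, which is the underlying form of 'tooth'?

The root 'tooth' surfaces as [nɔreɣɔ] and [nɔreg], with a stem-final [ɣ] ~ [g] alternation.
The stem 'night' ([ruŋagɔ], [ruŋag]) shows [g] unchanged in both environments, so [g] cannot be basic with [ɣ] derived before the DAT suffix.
So /ɣ/ is underlying, and a rule of word-final hardening — voiced fricatives become stops word-finally — gives [g].

/nɔreɣ/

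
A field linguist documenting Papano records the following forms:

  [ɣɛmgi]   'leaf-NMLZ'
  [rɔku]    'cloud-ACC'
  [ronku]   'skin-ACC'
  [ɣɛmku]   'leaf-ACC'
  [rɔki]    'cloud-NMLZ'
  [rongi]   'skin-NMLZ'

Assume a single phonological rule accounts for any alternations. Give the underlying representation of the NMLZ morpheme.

/-gi/

The NMLZ morpheme has two allomorphs, [-gi] and [-ki].
The ACC suffix, which begins with [k], is invariant after every stem; so [k] is not altered by any rule here.
So the underlying form is /-gi/, and voiced stops become voiceless after a vowel.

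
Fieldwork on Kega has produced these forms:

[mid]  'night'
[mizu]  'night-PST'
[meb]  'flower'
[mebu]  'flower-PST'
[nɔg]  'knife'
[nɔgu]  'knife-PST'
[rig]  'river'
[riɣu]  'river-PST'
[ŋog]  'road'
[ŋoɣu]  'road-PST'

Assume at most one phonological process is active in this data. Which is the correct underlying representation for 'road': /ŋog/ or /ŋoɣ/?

/ŋoɣ/

'road' shows [g] ~ [ɣ] at the end of the stem ([ŋog] vs [ŋoɣu]).
Compare 'knife', with invariant [g] in [nɔg] and [nɔgu]: an analysis with underlying /g/ and a rule producing [ɣ] before the PST suffix would wrongly predict alternation here too.
Therefore /ɣ/ is basic and [g] is derived by word-final hardening (voiced fricatives become stops word-finally).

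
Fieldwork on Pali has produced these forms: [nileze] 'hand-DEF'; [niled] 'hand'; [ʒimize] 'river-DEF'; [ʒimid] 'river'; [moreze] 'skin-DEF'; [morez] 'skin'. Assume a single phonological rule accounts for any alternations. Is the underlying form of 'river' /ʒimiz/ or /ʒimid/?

'river' shows [z] ~ [d] at the end of the stem ([ʒimize] vs [ʒimid]).
The stem 'skin' ([moreze], [morez]) shows [z] unchanged in both environments, so [z] cannot be basic with [d] derived in isolation.
The alternation reflects intervocalic spirantization: voiced stops become fricatives between vowels. /d/ is underlying.

/ʒimid/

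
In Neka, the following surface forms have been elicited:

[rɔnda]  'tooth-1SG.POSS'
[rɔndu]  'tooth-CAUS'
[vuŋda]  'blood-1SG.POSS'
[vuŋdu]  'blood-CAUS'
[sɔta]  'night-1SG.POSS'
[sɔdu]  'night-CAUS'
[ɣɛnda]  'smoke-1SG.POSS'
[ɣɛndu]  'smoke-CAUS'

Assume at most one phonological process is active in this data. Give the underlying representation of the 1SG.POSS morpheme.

/-ta/

The 1SG.POSS morpheme has two allomorphs, [-da] and [-ta].
The CAUS suffix, which begins with [d], is invariant after every stem; so [d] is not altered by any rule here.
So the underlying form is /-ta/, and voiceless stops become voiced after a nasal.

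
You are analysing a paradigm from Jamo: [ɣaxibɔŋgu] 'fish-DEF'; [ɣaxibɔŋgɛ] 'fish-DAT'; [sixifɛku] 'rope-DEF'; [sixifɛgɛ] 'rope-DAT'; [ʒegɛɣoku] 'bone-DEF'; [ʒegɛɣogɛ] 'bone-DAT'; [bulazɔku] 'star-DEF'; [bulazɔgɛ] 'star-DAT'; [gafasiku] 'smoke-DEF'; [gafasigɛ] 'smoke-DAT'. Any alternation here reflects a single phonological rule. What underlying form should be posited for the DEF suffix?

/-ku/

The DEF suffix surfaces as [-gu] and [-ku], depending on the final segment of the stem.
By contrast the DAT suffix keeps its initial [g] throughout — that segment must be underlying.
So the underlying form is /-ku/, and voiceless stops become voiced after a nasal.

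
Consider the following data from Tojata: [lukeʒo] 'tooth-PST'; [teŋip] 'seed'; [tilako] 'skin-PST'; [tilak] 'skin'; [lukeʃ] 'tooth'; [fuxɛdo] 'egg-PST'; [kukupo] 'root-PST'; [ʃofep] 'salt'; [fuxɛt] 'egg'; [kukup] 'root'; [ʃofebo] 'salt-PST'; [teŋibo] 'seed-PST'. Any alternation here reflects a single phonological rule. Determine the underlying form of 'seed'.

/teŋib/

The root 'seed' surfaces as [teŋip] and [teŋibo], with a stem-final [p] ~ [b] alternation.
Compare 'root', with invariant [p] in [kukup] and [kukupo]: an analysis with underlying /p/ and a rule producing [b] before the PST suffix would wrongly predict alternation here too.
So /b/ is underlying, and a rule of word-final obstruent devoicing — voiced obstruents become voiceless word-finally — gives [p].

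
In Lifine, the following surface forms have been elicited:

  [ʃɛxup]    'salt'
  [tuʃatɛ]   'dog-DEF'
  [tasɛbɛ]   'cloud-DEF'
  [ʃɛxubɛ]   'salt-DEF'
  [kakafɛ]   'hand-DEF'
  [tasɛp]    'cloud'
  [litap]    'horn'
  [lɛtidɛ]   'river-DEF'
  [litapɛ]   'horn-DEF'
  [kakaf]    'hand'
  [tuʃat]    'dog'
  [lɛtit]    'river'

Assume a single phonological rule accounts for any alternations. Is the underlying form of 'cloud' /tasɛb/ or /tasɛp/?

The stem for 'cloud' ends in [b] in [tasɛbɛ] but [p] in [tasɛp].
Compare 'horn', with invariant [p] in [litapɛ] and [litap]: an analysis with underlying /p/ and a rule producing [b] before the DEF suffix would wrongly predict alternation here too.
So /b/ is underlying, and a rule of word-final obstruent devoicing — voiced obstruents become voiceless word-finally — gives [p].

/tasɛb/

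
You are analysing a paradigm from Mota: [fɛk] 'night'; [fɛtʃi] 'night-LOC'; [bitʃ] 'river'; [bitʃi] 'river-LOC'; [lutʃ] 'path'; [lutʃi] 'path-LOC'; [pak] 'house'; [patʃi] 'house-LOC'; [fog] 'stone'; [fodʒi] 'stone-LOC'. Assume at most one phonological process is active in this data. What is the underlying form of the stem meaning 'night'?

The stem for 'night' ends in [k] in [fɛk] but [tʃ] in [fɛtʃi].
Compare 'path', with invariant [tʃ] in [lutʃ] and [lutʃi]: an analysis with underlying /tʃ/ and a rule producing [k] in isolation would wrongly predict alternation here too.
So /k/ is underlying, and a rule of palatalization before a front vowel — /k/ and /g/ become palato-alveolar [tʃ] and [dʒ] before a front vowel — gives [tʃ].
Hence 'night' is /fɛk/ underlyingly.

/fɛk/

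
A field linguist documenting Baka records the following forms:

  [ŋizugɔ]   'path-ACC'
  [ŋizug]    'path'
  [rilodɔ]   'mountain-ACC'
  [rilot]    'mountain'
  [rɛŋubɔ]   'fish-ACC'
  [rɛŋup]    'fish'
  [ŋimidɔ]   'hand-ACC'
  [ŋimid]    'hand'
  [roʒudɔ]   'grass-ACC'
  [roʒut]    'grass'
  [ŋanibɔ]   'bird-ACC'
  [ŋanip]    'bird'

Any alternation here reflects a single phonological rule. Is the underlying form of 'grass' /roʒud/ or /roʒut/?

'grass' shows [d] ~ [t] at the end of the stem ([roʒudɔ] vs [roʒut]).
The stem 'hand' ([ŋimidɔ], [ŋimid]) shows [d] unchanged in both environments, so [d] cannot be basic with [t] derived in isolation.
Therefore /t/ is basic and [d] is derived by intervocalic voicing (voiceless stops become voiced between vowels).

/roʒut/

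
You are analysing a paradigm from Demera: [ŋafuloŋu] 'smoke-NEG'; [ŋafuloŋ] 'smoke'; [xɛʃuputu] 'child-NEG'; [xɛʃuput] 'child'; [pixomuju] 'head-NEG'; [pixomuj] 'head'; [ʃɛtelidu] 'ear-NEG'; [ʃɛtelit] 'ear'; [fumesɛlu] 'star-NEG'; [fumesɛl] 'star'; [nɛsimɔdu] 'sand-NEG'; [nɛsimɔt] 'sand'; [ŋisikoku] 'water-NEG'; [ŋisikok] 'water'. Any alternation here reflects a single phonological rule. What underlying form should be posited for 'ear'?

The stem for 'ear' ends in [d] in [ʃɛtelidu] but [t] in [ʃɛtelit].
The stem 'child' ([xɛʃuputu], [xɛʃuput]) shows [t] unchanged in both environments, so [t] cannot be basic with [d] derived before the NEG suffix.
The underlying segment must be /d/; voiced obstruents become voiceless word-finally, yielding [t] there.
Hence 'ear' is /ʃɛtelid/ underlyingly.

/ʃɛtelid/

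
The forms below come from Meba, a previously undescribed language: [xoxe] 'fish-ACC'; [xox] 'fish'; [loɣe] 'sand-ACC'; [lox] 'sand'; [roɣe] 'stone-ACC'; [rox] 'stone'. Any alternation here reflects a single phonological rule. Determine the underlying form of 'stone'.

/roɣ/

'stone' shows [ɣ] ~ [x] at the end of the stem ([roɣe] vs [rox]).
The stem 'fish' ([xoxe], [xox]) shows [x] unchanged in both environments, so [x] cannot be basic with [ɣ] derived before the ACC suffix.
So /ɣ/ is underlying, and a rule of word-final obstruent devoicing — voiced obstruents become voiceless word-finally — gives [x].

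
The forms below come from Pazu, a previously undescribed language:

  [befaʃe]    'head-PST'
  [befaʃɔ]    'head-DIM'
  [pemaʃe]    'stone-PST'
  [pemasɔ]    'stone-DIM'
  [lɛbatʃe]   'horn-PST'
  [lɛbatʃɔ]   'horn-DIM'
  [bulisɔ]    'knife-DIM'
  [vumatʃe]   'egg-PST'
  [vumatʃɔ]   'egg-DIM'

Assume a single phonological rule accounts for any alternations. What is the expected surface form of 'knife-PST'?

[buliʃe]

The root 'stone' surfaces as [pemaʃe] and [pemasɔ], with a stem-final [ʃ] ~ [s] alternation.
If /ʃ/ were underlying and a rule turned it into [s] before the DIM suffix, 'head' would also alternate; but it has [ʃ] in both [befaʃe] and [befaʃɔ].
The alternation reflects palatalization before a front vowel: /s/ becomes palato-alveolar [ʃ] before a front vowel. /s/ is underlying.
The one attested form of 'knife', [bulisɔ], shows underlying /bulis/. Applying the same rule before a front vowel gives [buliʃe].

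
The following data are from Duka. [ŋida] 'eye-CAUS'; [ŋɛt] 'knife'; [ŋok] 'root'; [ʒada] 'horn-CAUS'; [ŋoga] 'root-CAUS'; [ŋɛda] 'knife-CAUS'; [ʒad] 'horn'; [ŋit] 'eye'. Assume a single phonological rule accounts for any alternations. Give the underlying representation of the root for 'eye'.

/ŋit/

In [ŋit] and [ŋida] the final segment of 'eye' alternates: [t] ~ [d].
Compare 'horn', with invariant [d] in [ʒad] and [ʒada]: an analysis with underlying /d/ and a rule producing [t] in isolation would wrongly predict alternation here too.
The underlying segment must be /t/; voiceless stops become voiced between vowels, yielding [d] there.
So 'eye' = /ŋit/.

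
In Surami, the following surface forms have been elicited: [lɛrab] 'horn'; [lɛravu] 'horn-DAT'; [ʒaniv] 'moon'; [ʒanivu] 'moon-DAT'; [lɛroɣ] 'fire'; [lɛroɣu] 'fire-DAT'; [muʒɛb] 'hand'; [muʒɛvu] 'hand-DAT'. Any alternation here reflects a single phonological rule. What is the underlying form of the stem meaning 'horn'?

In [lɛrab] and [lɛravu] the final segment of 'horn' alternates: [b] ~ [v].
The stem 'moon' ([ʒaniv], [ʒanivu]) shows [v] unchanged in both environments, so [v] cannot be basic with [b] derived in isolation.
The underlying segment must be /b/; voiced stops become fricatives between vowels, yielding [v] there.

/lɛrab/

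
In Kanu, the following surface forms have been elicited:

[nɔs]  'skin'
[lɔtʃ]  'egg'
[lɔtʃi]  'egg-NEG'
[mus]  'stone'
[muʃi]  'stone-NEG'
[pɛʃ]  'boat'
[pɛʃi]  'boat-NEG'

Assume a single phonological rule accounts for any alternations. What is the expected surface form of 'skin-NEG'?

In [mus] and [muʃi] the final segment of 'stone' alternates: [s] ~ [ʃ].
But 'boat' keeps [ʃ] in both environments ([pɛʃ], [pɛʃi]), so there is no rule changing /ʃ/ to [s] in isolation.
Therefore /s/ is basic and [ʃ] is derived by palatalization before a front vowel (/s/ becomes palato-alveolar [ʃ] before a front vowel).
From [nɔs] the stem 'skin' is /nɔs/; before a front vowel this yields [nɔʃi].

[nɔʃi]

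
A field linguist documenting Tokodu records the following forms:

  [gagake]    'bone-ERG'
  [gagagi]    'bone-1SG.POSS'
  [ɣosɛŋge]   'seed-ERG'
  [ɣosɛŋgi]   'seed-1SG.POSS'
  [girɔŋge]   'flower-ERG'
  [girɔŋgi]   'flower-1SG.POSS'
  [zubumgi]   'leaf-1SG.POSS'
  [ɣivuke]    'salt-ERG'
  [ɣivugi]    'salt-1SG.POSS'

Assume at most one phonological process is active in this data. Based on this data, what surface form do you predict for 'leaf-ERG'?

The ERG suffix surfaces as [-ge] and [-ke], depending on the final segment of the stem.
By contrast the 1SG.POSS suffix keeps its initial [g] throughout — that segment must be underlying.
So the underlying form is /-ke/, and voiceless stops become voiced after a nasal.
After 'leaf', which ends in a nasal, the suffix surfaces as [-ge], giving [zubumge].

[zubumge]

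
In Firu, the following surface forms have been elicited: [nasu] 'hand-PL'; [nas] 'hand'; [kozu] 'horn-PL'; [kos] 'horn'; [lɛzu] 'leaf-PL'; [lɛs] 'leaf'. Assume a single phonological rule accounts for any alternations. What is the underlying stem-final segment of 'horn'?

/z/

In [kozu] and [kos] the final segment of 'horn' alternates: [z] ~ [s].
The stem 'hand' ([nasu], [nas]) shows [s] unchanged in both environments, so [s] cannot be basic with [z] derived before the PL suffix.
So /z/ is underlying, and a rule of word-final obstruent devoicing — voiced obstruents become voiceless word-finally — gives [s].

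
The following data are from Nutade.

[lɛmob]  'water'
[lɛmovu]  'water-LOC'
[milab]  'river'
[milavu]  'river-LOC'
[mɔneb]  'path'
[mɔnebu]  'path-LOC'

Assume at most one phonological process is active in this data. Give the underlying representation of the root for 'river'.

/milav/

In [milab] and [milavu] the final segment of 'river' alternates: [b] ~ [v].
If /b/ were underlying and a rule turned it into [v] before the LOC suffix, 'path' would also alternate; but it has [b] in both [mɔneb] and [mɔnebu].
The alternation reflects word-final hardening: voiced fricatives become stops word-finally. /v/ is underlying.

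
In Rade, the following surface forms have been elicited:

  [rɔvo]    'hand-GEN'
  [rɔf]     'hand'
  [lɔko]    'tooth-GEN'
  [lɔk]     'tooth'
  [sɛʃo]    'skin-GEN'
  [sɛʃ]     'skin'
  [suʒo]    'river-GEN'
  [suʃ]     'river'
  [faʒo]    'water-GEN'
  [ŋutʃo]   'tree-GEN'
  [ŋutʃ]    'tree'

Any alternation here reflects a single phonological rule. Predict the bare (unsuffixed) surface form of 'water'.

The stem for 'river' ends in [ʒ] in [suʒo] but [ʃ] in [suʃ].
But 'skin' keeps [ʃ] in both environments ([sɛʃo], [sɛʃ]), so there is no rule changing /ʃ/ to [ʒ] before the GEN suffix.
Therefore /ʒ/ is basic and [ʃ] is derived by word-final obstruent devoicing (voiced obstruents become voiceless word-finally).
From [faʒo] the stem 'water' is /faʒ/; word-finally this yields [faʃ].

[faʃ]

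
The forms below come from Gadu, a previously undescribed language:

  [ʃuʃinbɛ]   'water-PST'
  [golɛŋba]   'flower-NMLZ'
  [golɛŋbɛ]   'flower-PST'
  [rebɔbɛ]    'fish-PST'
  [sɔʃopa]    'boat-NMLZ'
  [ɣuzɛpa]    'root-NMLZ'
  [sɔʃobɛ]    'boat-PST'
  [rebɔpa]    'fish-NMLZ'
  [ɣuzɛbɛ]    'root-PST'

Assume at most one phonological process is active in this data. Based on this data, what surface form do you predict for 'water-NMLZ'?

The NMLZ suffix surfaces as [-ba] and [-pa], depending on the final segment of the stem.
The PST suffix, which begins with [b], is invariant after every stem; so [b] is not altered by any rule here.
The NMLZ suffix is therefore /-pa/ underlyingly, with post-nasal voicing: voiceless stops become voiced after a nasal.
After 'water', which ends in a nasal, the suffix surfaces as [-ba], giving [ʃuʃinba].

[ʃuʃinba]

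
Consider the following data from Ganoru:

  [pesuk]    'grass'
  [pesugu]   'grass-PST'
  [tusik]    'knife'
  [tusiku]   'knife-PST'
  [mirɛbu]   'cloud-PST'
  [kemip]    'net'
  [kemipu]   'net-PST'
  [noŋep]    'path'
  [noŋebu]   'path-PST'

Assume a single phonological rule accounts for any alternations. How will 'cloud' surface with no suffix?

In [noŋep] and [noŋebu] the final segment of 'path' alternates: [p] ~ [b].
Compare 'net', with invariant [p] in [kemip] and [kemipu]: an analysis with underlying /p/ and a rule producing [b] before the PST suffix would wrongly predict alternation here too.
The alternation reflects word-final obstruent devoicing: voiced obstruents become voiceless word-finally. /b/ is underlying.
The one attested form of 'cloud', [mirɛbu], shows underlying /mirɛb/. Applying the same rule word-finally gives [mirɛp].

[mirɛp]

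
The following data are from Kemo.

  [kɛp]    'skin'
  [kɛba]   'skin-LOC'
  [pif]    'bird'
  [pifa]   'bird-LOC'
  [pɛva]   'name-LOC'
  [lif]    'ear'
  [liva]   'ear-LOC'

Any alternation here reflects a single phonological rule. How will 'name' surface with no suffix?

[pɛf]

The root 'ear' surfaces as [lif] and [liva], with a stem-final [f] ~ [v] alternation.
The stem 'bird' ([pif], [pifa]) shows [f] unchanged in both environments, so [f] cannot be basic with [v] derived before the LOC suffix.
The alternation reflects word-final obstruent devoicing: voiced obstruents become voiceless word-finally. /v/ is underlying.
The one attested form of 'name', [pɛva], shows underlying /pɛv/. Applying the same rule word-finally gives [pɛf].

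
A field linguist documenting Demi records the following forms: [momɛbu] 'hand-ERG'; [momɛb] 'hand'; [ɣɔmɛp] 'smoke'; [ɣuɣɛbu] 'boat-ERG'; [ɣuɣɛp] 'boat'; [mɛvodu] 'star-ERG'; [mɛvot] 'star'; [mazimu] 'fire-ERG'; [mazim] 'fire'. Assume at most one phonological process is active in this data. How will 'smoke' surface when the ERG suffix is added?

'boat' shows [b] ~ [p] at the end of the stem ([ɣuɣɛbu] vs [ɣuɣɛp]).
The stem 'hand' ([momɛbu], [momɛb]) shows [b] unchanged in both environments, so [b] cannot be basic with [p] derived in isolation.
Therefore /p/ is basic and [b] is derived by intervocalic voicing (voiceless stops become voiced between vowels).
From [ɣɔmɛp] the stem 'smoke' is /ɣɔmɛp/; between vowels this yields [ɣɔmɛbu].

[ɣɔmɛbu]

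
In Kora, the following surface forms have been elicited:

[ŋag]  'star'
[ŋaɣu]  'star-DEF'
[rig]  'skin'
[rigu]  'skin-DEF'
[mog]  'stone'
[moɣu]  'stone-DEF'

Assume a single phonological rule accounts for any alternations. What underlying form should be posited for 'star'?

The root 'star' surfaces as [ŋag] and [ŋaɣu], with a stem-final [g] ~ [ɣ] alternation.
The stem 'skin' ([rig], [rigu]) shows [g] unchanged in both environments, so [g] cannot be basic with [ɣ] derived before the DEF suffix.
The underlying segment must be /ɣ/; voiced fricatives become stops word-finally, yielding [g] there.

/ŋaɣ/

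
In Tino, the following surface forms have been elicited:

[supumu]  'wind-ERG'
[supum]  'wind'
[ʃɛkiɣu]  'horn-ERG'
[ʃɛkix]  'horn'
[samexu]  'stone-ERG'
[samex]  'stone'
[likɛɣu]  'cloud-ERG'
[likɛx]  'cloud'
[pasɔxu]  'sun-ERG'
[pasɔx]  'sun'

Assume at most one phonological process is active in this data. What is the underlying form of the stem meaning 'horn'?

/ʃɛkiɣ/

The stem for 'horn' ends in [ɣ] in [ʃɛkiɣu] but [x] in [ʃɛkix].
Compare 'stone', with invariant [x] in [samexu] and [samex]: an analysis with underlying /x/ and a rule producing [ɣ] before the ERG suffix would wrongly predict alternation here too.
So /ɣ/ is underlying, and a rule of word-final obstruent devoicing — voiced obstruents become voiceless word-finally — gives [x].
Hence 'horn' is /ʃɛkiɣ/ underlyingly.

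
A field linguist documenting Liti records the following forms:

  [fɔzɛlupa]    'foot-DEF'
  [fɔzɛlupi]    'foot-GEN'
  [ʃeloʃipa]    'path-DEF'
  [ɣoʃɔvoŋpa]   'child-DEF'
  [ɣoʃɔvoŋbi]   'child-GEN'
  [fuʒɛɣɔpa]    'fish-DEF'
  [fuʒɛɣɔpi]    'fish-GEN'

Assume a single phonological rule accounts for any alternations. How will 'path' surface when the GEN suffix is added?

The GEN morpheme has two allomorphs, [-bi] and [-pi].
The DEF suffix, which begins with [p], is invariant after every stem; so [p] is not altered by any rule here.
So the underlying form is /-bi/, and voiced stops become voiceless after a vowel.
After 'path', which ends in a vowel, the suffix surfaces as [-pi], giving [ʃeloʃipi].

[ʃeloʃipi]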